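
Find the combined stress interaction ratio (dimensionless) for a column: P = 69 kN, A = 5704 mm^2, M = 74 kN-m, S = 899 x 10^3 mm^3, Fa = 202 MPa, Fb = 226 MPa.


f_a = P / A = 69000.0 / 5704 = 12.0968 MPa
f_b = M / S = 74000000.0 / 899000.0 = 82.3137 MPa
Ratio = f_a / Fa + f_b / Fb
= 12.0968 / 202 + 82.3137 / 226
= 0.4241 (dimensionless)

0.4241 (dimensionless)


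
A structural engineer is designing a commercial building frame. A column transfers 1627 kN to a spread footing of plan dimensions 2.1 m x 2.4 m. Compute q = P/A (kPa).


A = 2.1 * 2.4 = 5.04 m^2
q = P / A = 1627 / 5.04
= 322.8175 kPa

322.8175 kPa


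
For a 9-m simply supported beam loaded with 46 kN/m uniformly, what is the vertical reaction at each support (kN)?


Total load = w * L = 46 * 9 = 414 kN
By symmetry, each reaction R = total / 2 = 414 / 2 = 207.0 kN

207.0 kN


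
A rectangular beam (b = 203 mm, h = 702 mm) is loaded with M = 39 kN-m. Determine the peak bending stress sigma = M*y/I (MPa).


I = b * h^3 / 12 = 203 * 702^3 / 12 = 5852293902.0 mm^4
y = h / 2 = 702 / 2 = 351.0 mm
M = 39 kN-m = 39000000.0 N-mm
sigma = M * y / I = 39000000.0 * 351.0 / 5852293902.0
= 2.34 MPa

2.34 MPa


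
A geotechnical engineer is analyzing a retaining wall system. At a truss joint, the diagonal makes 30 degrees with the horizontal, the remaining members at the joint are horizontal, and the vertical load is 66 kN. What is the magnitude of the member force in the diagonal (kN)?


At the joint, only the diagonal has a vertical component, so vertical equilibrium gives:
F * sin(30) = 66
F = 66 / sin(30)
= 66 / 0.5
= 132.0 kN

132.0 kN


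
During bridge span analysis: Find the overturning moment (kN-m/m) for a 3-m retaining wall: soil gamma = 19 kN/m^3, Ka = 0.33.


Pa = 0.5 * Ka * gamma * H^2
= 0.5 * 0.33 * 19 * 3^2
= 28.215 kN/m
Arm = H / 3 = 3 / 3 = 1.0 m
Mo = Pa * arm = Pa * H / 3 = 28.215 * 3 / 3 = 28.215 kN-m/m

28.215 kN-m/m


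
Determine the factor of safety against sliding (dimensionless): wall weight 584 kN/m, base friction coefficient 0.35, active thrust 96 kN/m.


Resisting force = mu * W = 0.35 * 584 = 204.4 kN/m
FOS = Resisting / Driving = 204.4 / 96
= 2.1292 (dimensionless)

2.1292 (dimensionless)


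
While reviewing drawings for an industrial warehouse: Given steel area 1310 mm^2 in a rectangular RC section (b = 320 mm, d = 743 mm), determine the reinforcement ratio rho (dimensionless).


rho = As / (b * d)
= 1310 / (320 * 743)
= 1310 / 237760
= 0.00551 (dimensionless)

0.00551 (dimensionless)


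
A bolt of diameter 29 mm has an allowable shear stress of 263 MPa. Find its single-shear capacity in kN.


A = pi * d^2 / 4 = pi * 29^2 / 4 = 660.5199 mm^2
V = f_v * A / 1000 = 263 * 660.5199 / 1000
= 173.7167 kN

173.7167 kN


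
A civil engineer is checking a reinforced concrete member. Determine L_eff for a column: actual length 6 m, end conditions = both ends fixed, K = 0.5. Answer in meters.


L_eff = K * L
= 0.5 * 6
= 3.0 m

3.0 m


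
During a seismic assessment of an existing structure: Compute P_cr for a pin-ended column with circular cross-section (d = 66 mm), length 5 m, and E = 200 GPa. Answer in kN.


I = pi * d^4 / 64 = 931420.18 mm^4
L = 5000.0 mm
P_cr = pi^2 * E * I / L^2
= 9.8696 * 200000.0 * 931420.18 / 5000.0^2
= 73541.99 N = 73.542 kN

73.542 kN


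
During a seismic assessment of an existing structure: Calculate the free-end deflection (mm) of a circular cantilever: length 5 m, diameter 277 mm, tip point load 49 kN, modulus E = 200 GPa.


I = pi * d^4 / 64 = pi * 277^4 / 64 = 288994099.02 mm^4
L = 5000.0 mm, P = 49000.0 N, E = 200000.0 MPa
delta = P * L^3 / (3 * E * I)
= 49000.0 * 5000.0^3 / (3 * 200000.0 * 288994099.02)
= 35.3237 mm

35.3237 mm


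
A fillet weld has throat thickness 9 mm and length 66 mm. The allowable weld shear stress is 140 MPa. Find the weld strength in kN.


Strength = throat * length * allowable stress
= 9 * 66 * 140 N
= 83160 N
= 83.16 kN

83.16 kN


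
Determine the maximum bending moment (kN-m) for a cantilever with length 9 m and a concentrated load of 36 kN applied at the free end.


For a cantilever with a point load at the free end:
M_max = P * L = 36 * 9 = 324 kN-m

324 kN-m


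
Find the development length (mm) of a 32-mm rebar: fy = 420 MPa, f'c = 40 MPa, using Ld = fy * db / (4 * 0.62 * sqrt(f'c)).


Ld = (fy * db) / (4 * 0.62 * sqrt(f'c))
= (420 * 32) / (4 * 0.62 * sqrt(40))
= 13440 / 15.6849
= 856.88 mm

856.88 mm


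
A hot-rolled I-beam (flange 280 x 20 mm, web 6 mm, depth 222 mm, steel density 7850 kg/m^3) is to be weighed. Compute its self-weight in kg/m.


A_flanges = 2 * 280 * 20 = 11200 mm^2
A_web = (222 - 2 * 20) * 6 = 1092 mm^2
A_total = 11200 + 1092 = 12292 mm^2 = 0.012292 m^2
Weight = rho * A = 7850 * 0.012292 = 96.4922 kg/m

96.4922 kg/m


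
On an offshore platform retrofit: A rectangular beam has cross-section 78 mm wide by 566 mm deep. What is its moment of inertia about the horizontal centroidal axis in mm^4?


I = b * h^3 / 12
= 78 * 566^3 / 12
= 78 * 181321496 / 12
= 1178589724.0 mm^4

1178589724.0 mm^4


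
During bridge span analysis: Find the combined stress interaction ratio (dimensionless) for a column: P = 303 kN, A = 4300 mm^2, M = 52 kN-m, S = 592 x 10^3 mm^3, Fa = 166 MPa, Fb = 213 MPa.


f_a = P / A = 303000.0 / 4300 = 70.4651 MPa
f_b = M / S = 52000000.0 / 592000.0 = 87.8378 MPa
Ratio = f_a / Fa + f_b / Fb
= 70.4651 / 166 + 87.8378 / 213
= 0.8369 (dimensionless)

0.8369 (dimensionless)


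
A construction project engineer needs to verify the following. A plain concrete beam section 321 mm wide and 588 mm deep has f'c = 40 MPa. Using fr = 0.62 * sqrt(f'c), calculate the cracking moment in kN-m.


fr = 0.62 * sqrt(40) = 0.62 * 6.3246 = 3.9212 MPa
I = 321 * 588^3 / 12 = 5438207376.0 mm^4
y_t = 294.0 mm
M_cr = fr * I / y_t = 3.9212 * 5438207376.0 / 294.0 N-mm
= 72.5321 kN-m

72.5321 kN-m


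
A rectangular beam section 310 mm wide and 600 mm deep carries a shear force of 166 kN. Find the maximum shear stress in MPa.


A = b * h = 310 * 600 = 186000 mm^2
V = 166 kN = 166000.0 N
tau_max = 1.5 * V / A = 1.5 * 166000.0 / 186000
= 1.3387 MPa

1.3387 MPa


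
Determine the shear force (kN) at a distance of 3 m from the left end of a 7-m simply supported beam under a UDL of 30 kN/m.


R_A = w * L / 2 = 30 * 7 / 2 = 105.0 kN
V(x) = R_A - w * x = 105.0 - 30 * 3
= 15.0 kN

15.0 kN


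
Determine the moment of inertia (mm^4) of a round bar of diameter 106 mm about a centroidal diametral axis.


r = d / 2 = 106 / 2 = 53.0 mm
I = pi * r^4 / 4 = pi * 53.0^4 / 4
= 6197169.29 mm^4

6197169.29 mm^4


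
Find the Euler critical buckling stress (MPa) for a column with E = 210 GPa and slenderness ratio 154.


sigma_cr = pi^2 * E / lambda^2
= 9.8696 * 210000.0 / 154^2
= 9.8696 * 210000.0 / 23716
= 87.3932 MPa

87.3932 MPa


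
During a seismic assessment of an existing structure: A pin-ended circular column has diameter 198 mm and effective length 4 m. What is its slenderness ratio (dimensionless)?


Radius of gyration r = d / 4 = 198 / 4 = 49.5 mm
L_eff = 4000.0 mm
Slenderness ratio = L / r = 4000.0 / 49.5 = 80.81 (dimensionless)

80.81 (dimensionless)


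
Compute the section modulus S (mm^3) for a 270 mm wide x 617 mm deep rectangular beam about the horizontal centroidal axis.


S = b * h^2 / 6
= 270 * 617^2 / 6
= 270 * 380689 / 6
= 17131005.0 mm^3

17131005.0 mm^3


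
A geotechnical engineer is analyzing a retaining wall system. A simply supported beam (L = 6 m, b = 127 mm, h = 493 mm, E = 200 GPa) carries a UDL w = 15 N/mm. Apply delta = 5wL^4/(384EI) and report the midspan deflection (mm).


I = 127 * 493^3 / 12 = 1268128411.58 mm^4
L = 6000.0 mm, w = 15 N/mm, E = 200000.0 MPa
delta = 5 * w * L^4 / (384 * E * I)
= 5 * 15 * 6000.0^4 / (384 * 200000.0 * 1268128411.58)
= 0.998 mm

0.998 mm


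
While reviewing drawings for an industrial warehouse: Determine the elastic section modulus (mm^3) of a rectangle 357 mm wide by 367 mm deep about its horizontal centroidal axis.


S = b * h^2 / 6
= 357 * 367^2 / 6
= 357 * 134689 / 6
= 8013995.5 mm^3

8013995.5 mm^3


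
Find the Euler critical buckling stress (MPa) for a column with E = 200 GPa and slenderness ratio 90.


sigma_cr = pi^2 * E / lambda^2
= 9.8696 * 200000.0 / 90^2
= 9.8696 * 200000.0 / 8100
= 243.6939 MPa

243.6939 MPa


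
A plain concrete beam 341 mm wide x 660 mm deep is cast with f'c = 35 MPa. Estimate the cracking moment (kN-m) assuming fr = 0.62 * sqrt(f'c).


fr = 0.62 * sqrt(35) = 0.62 * 5.9161 = 3.668 MPa
I = 341 * 660^3 / 12 = 8169678000.0 mm^4
y_t = 330.0 mm
M_cr = fr * I / y_t = 3.668 * 8169678000.0 / 330.0 N-mm
= 90.8065 kN-m

90.8065 kN-m


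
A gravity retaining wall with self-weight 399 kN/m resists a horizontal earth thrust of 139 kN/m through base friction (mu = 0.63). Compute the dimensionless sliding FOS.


Resisting force = mu * W = 0.63 * 399 = 251.37 kN/m
FOS = Resisting / Driving = 251.37 / 139
= 1.8084 (dimensionless)

1.8084 (dimensionless)


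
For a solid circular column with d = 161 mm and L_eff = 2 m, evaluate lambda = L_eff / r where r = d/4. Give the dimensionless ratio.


Radius of gyration r = d / 4 = 161 / 4 = 40.25 mm
L_eff = 2000.0 mm
Slenderness ratio = L / r = 2000.0 / 40.25 = 49.69 (dimensionless)

49.69 (dimensionless)


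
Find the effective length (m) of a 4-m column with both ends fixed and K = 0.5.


L_eff = K * L
= 0.5 * 4
= 2.0 m

2.0 m


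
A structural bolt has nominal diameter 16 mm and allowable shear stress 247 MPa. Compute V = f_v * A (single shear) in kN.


A = pi * d^2 / 4 = pi * 16^2 / 4 = 201.0619 mm^2
V = f_v * A / 1000 = 247 * 201.0619 / 1000
= 49.6623 kN

49.6623 kN


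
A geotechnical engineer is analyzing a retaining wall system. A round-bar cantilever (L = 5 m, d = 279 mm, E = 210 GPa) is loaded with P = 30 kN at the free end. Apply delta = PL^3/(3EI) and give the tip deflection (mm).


I = pi * d^4 / 64 = pi * 279^4 / 64 = 297431329.11 mm^4
L = 5000.0 mm, P = 30000.0 N, E = 210000.0 MPa
delta = P * L^3 / (3 * E * I)
= 30000.0 * 5000.0^3 / (3 * 210000.0 * 297431329.11)
= 20.0126 mm

20.0126 mm


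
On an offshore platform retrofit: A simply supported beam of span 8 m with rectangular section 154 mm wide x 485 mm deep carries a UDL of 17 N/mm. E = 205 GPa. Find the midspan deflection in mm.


I = 154 * 485^3 / 12 = 1464079604.17 mm^4
L = 8000.0 mm, w = 17 N/mm, E = 205000.0 MPa
delta = 5 * w * L^4 / (384 * E * I)
= 5 * 17 * 8000.0^4 / (384 * 205000.0 * 1464079604.17)
= 3.0208 mm

3.0208 mm


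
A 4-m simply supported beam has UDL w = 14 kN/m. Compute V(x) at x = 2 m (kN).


R_A = w * L / 2 = 14 * 4 / 2 = 28.0 kN
V(x) = R_A - w * x = 28.0 - 14 * 2
= 0.0 kN

0.0 kN


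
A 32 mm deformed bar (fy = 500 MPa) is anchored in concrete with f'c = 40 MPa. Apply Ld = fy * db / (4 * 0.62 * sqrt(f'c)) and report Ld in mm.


Ld = (fy * db) / (4 * 0.62 * sqrt(f'c))
= (500 * 32) / (4 * 0.62 * sqrt(40))
= 16000 / 15.6849
= 1020.09 mm

1020.09 mm


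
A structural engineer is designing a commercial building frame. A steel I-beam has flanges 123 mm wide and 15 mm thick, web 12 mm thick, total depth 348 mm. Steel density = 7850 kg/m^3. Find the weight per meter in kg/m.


A_flanges = 2 * 123 * 15 = 3690 mm^2
A_web = (348 - 2 * 15) * 12 = 3816 mm^2
A_total = 3690 + 3816 = 7506 mm^2 = 0.007506 m^2
Weight = rho * A = 7850 * 0.007506 = 58.9221 kg/m

58.9221 kg/m


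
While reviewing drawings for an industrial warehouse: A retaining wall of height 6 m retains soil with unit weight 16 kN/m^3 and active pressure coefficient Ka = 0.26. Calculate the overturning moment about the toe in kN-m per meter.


Pa = 0.5 * Ka * gamma * H^2
= 0.5 * 0.26 * 16 * 6^2
= 74.88 kN/m
Arm = H / 3 = 6 / 3 = 2.0 m
Mo = Pa * arm = Pa * H / 3 = 74.88 * 6 / 3 = 149.76 kN-m/m

149.76 kN-m/m


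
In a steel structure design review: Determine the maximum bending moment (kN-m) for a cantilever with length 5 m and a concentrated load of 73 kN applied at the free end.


For a cantilever with a point load at the free end:
M_max = P * L = 73 * 5 = 365 kN-m

365 kN-m


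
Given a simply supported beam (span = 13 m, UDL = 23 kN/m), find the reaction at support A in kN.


Total load = w * L = 23 * 13 = 299 kN
By symmetry, each reaction R = total / 2 = 299 / 2 = 149.5 kN

149.5 kN


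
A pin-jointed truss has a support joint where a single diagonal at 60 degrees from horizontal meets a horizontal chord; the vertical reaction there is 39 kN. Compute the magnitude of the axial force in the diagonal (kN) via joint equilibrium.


At the joint, only the diagonal has a vertical component, so vertical equilibrium gives:
F * sin(60) = 39
F = 39 / sin(60)
= 39 / 0.866025
= 45.03 kN

45.03 kN


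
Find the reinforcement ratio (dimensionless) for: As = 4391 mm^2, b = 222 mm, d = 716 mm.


rho = As / (b * d)
= 4391 / (222 * 716)
= 4391 / 158952
= 0.027625 (dimensionless)

0.027625 (dimensionless)


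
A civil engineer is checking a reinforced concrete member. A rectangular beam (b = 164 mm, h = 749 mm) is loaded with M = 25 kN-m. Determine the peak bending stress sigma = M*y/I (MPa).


I = b * h^3 / 12 = 164 * 749^3 / 12 = 5742593236.33 mm^4
y = h / 2 = 749 / 2 = 374.5 mm
M = 25 kN-m = 25000000.0 N-mm
sigma = M * y / I = 25000000.0 * 374.5 / 5742593236.33
= 1.63 MPa

1.63 MPa


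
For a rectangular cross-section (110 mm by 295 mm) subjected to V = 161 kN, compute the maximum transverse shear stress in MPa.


A = b * h = 110 * 295 = 32450 mm^2
V = 161 kN = 161000.0 N
tau_max = 1.5 * V / A = 1.5 * 161000.0 / 32450
= 7.4422 MPa

7.4422 MPa


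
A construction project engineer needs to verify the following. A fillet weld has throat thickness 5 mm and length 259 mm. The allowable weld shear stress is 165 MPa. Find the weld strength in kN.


Strength = throat * length * allowable stress
= 5 * 259 * 165 N
= 213675 N
= 213.68 kN

213.68 kN


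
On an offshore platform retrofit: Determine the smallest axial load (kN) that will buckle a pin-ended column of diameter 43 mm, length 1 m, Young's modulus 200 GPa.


I = pi * d^4 / 64 = 167820.0 mm^4
L = 1000.0 mm
P_cr = pi^2 * E * I / L^2
= 9.8696 * 200000.0 * 167820.0 / 1000.0^2
= 331263.41 N = 331.2634 kN

331.2634 kN


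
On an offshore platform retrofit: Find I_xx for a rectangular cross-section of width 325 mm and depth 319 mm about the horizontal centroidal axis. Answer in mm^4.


I = b * h^3 / 12
= 325 * 319^3 / 12
= 325 * 32461759 / 12
= 879172639.58 mm^4

879172639.58 mm^4


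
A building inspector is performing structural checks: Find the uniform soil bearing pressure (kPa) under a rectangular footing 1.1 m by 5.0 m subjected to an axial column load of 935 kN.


A = 1.1 * 5.0 = 5.5 m^2
q = P / A = 935 / 5.5
= 170.0 kPa

170.0 kPa


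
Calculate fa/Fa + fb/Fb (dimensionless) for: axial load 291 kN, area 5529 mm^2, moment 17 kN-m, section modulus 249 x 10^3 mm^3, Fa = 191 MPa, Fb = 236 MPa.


f_a = P / A = 291000.0 / 5529 = 52.6316 MPa
f_b = M / S = 17000000.0 / 249000.0 = 68.2731 MPa
Ratio = f_a / Fa + f_b / Fb
= 52.6316 / 191 + 68.2731 / 236
= 0.5649 (dimensionless)

0.5649 (dimensionless)


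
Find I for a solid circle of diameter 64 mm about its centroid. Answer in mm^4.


r = d / 2 = 64 / 2 = 32.0 mm
I = pi * r^4 / 4 = pi * 32.0^4 / 4
= 823549.66 mm^4

823549.66 mm^4


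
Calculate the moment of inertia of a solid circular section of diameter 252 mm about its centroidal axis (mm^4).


r = d / 2 = 252 / 2 = 126.0 mm
I = pi * r^4 / 4 = pi * 126.0^4 / 4
= 197957546.2 mm^4

197957546.2 mm^4


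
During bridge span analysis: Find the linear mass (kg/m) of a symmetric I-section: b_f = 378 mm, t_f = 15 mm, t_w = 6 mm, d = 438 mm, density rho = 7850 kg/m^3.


A_flanges = 2 * 378 * 15 = 11340 mm^2
A_web = (438 - 2 * 15) * 6 = 2448 mm^2
A_total = 11340 + 2448 = 13788 mm^2 = 0.013788 m^2
Weight = rho * A = 7850 * 0.013788 = 108.2358 kg/m

108.2358 kg/m


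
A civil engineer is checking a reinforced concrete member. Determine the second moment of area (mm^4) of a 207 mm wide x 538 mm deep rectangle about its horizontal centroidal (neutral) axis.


I = b * h^3 / 12
= 207 * 538^3 / 12
= 207 * 155720872 / 12
= 2686185042.0 mm^4

2686185042.0 mm^4


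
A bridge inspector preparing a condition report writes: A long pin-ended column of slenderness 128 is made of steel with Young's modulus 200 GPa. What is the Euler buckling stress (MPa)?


sigma_cr = pi^2 * E / lambda^2
= 9.8696 * 200000.0 / 128^2
= 9.8696 * 200000.0 / 16384
= 120.4786 MPa

120.4786 MPa


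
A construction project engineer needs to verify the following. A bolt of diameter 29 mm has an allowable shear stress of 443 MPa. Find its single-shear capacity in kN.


A = pi * d^2 / 4 = pi * 29^2 / 4 = 660.5199 mm^2
V = f_v * A / 1000 = 443 * 660.5199 / 1000
= 292.6103 kN

292.6103 kN


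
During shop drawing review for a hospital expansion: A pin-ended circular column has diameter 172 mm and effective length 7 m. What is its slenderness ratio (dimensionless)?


Radius of gyration r = d / 4 = 172 / 4 = 43.0 mm
L_eff = 7000.0 mm
Slenderness ratio = L / r = 7000.0 / 43.0 = 162.79 (dimensionless)

162.79 (dimensionless)


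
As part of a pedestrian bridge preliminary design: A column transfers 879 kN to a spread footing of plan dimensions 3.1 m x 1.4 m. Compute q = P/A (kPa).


A = 3.1 * 1.4 = 4.34 m^2
q = P / A = 879 / 4.34
= 202.5346 kPa

202.5346 kPa


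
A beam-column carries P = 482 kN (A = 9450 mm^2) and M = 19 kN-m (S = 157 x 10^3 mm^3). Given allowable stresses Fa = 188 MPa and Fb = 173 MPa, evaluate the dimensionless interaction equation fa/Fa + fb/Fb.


f_a = P / A = 482000.0 / 9450 = 51.0053 MPa
f_b = M / S = 19000000.0 / 157000.0 = 121.0191 MPa
Ratio = f_a / Fa + f_b / Fb
= 51.0053 / 188 + 121.0191 / 173
= 0.9708 (dimensionless)

0.9708 (dimensionless)


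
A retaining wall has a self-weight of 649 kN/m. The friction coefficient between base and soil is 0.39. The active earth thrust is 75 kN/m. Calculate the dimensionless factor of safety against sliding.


Resisting force = mu * W = 0.39 * 649 = 253.11 kN/m
FOS = Resisting / Driving = 253.11 / 75
= 3.3748 (dimensionless)

3.3748 (dimensionless)


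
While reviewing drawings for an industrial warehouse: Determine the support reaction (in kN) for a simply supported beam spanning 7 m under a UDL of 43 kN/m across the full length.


Total load = w * L = 43 * 7 = 301 kN
By symmetry, each reaction R = total / 2 = 301 / 2 = 150.5 kN

150.5 kN


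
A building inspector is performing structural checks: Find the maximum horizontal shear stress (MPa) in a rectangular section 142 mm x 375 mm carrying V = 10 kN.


A = b * h = 142 * 375 = 53250 mm^2
V = 10 kN = 10000.0 N
tau_max = 1.5 * V / A = 1.5 * 10000.0 / 53250
= 0.2817 MPa

0.2817 MPa


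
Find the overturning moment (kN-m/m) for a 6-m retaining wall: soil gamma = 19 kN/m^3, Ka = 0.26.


Pa = 0.5 * Ka * gamma * H^2
= 0.5 * 0.26 * 19 * 6^2
= 88.92 kN/m
Arm = H / 3 = 6 / 3 = 2.0 m
Mo = Pa * arm = Pa * H / 3 = 88.92 * 6 / 3 = 177.84 kN-m/m

177.84 kN-m/m


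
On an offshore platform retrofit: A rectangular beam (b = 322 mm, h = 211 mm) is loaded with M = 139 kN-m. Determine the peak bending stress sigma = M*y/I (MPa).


I = b * h^3 / 12 = 322 * 211^3 / 12 = 252070481.83 mm^4
y = h / 2 = 211 / 2 = 105.5 mm
M = 139 kN-m = 139000000.0 N-mm
sigma = M * y / I = 139000000.0 * 105.5 / 252070481.83
= 58.18 MPa

58.18 MPa


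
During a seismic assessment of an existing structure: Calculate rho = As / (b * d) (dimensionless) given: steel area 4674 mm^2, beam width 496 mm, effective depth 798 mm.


rho = As / (b * d)
= 4674 / (496 * 798)
= 4674 / 395808
= 0.011809 (dimensionless)

0.011809 (dimensionless)


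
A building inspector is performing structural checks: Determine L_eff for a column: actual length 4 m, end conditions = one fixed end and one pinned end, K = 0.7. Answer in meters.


L_eff = K * L
= 0.7 * 4
= 2.8 m

2.8 m


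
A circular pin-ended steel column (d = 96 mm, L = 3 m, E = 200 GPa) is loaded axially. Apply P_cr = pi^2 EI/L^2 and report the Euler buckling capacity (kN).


I = pi * d^4 / 64 = 4169220.18 mm^4
L = 3000.0 mm
P_cr = pi^2 * E * I / L^2
= 9.8696 * 200000.0 * 4169220.18 / 3000.0^2
= 914412.31 N = 914.4123 kN

914.4123 kN


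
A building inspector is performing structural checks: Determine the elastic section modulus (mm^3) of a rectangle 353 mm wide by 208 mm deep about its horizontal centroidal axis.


S = b * h^2 / 6
= 353 * 208^2 / 6
= 353 * 43264 / 6
= 2545365.33 mm^3

2545365.33 mm^3


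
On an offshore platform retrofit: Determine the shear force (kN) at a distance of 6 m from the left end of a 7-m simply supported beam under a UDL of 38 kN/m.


R_A = w * L / 2 = 38 * 7 / 2 = 133.0 kN
V(x) = R_A - w * x = 133.0 - 38 * 6
= -95.0 kN

-95.0 kN


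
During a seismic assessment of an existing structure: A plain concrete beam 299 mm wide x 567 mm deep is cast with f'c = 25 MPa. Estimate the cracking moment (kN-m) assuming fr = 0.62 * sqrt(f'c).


fr = 0.62 * sqrt(25) = 0.62 * 5.0 = 3.1 MPa
I = 299 * 567^3 / 12 = 4541916219.75 mm^4
y_t = 283.5 mm
M_cr = fr * I / y_t = 3.1 * 4541916219.75 / 283.5 N-mm
= 49.6647 kN-m

49.6647 kN-m


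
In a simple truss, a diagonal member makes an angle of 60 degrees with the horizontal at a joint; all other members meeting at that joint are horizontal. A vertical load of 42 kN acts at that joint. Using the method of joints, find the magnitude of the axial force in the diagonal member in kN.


At the joint, only the diagonal has a vertical component, so vertical equilibrium gives:
F * sin(60) = 42
F = 42 / sin(60)
= 42 / 0.866025
= 48.5 kN

48.5 kN


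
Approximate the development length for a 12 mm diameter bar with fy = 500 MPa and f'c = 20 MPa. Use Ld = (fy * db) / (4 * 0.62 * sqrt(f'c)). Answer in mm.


Ld = (fy * db) / (4 * 0.62 * sqrt(f'c))
= (500 * 12) / (4 * 0.62 * sqrt(20))
= 6000 / 11.0909
= 540.98 mm

540.98 mm


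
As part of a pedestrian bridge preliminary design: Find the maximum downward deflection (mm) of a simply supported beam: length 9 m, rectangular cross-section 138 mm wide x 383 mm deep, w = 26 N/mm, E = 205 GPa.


I = 138 * 383^3 / 12 = 646091700.5 mm^4
L = 9000.0 mm, w = 26 N/mm, E = 205000.0 MPa
delta = 5 * w * L^4 / (384 * E * I)
= 5 * 26 * 9000.0^4 / (384 * 205000.0 * 646091700.5)
= 16.77 mm

16.77 mm


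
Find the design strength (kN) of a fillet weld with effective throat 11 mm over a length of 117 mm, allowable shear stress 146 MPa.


Strength = throat * length * allowable stress
= 11 * 117 * 146 N
= 187902 N
= 187.9 kN

187.9 kN


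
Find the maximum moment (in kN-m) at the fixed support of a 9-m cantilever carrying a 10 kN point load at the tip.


For a cantilever with a point load at the free end:
M_max = P * L = 10 * 9 = 90 kN-m

90 kN-m


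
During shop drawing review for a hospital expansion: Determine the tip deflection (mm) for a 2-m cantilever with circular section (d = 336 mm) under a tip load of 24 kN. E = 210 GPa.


I = pi * d^4 / 64 = pi * 336^4 / 64 = 625643602.8 mm^4
L = 2000.0 mm, P = 24000.0 N, E = 210000.0 MPa
delta = P * L^3 / (3 * E * I)
= 24000.0 * 2000.0^3 / (3 * 210000.0 * 625643602.8)
= 0.4871 mm

0.4871 mm


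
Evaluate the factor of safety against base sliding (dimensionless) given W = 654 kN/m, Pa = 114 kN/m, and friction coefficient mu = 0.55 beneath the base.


Resisting force = mu * W = 0.55 * 654 = 359.7 kN/m
FOS = Resisting / Driving = 359.7 / 114
= 3.1553 (dimensionless)

3.1553 (dimensionless)


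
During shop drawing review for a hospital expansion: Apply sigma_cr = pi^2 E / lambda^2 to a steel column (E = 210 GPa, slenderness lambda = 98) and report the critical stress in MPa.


sigma_cr = pi^2 * E / lambda^2
= 9.8696 * 210000.0 / 98^2
= 9.8696 * 210000.0 / 9604
= 215.8077 MPa

215.8077 MPa


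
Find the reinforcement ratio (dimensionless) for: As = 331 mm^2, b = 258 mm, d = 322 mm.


rho = As / (b * d)
= 331 / (258 * 322)
= 331 / 83076
= 0.003984 (dimensionless)

0.003984 (dimensionless)


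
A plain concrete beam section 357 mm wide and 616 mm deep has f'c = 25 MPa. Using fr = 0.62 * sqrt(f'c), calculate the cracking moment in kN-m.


fr = 0.62 * sqrt(25) = 0.62 * 5.0 = 3.1 MPa
I = 357 * 616^3 / 12 = 6953910656.0 mm^4
y_t = 308.0 mm
M_cr = fr * I / y_t = 3.1 * 6953910656.0 / 308.0 N-mm
= 69.9907 kN-m

69.9907 kN-m


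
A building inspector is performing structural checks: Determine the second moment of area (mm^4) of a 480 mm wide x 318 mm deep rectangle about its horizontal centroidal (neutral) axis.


I = b * h^3 / 12
= 480 * 318^3 / 12
= 480 * 32157432 / 12
= 1286297280.0 mm^4

1286297280.0 mm^4


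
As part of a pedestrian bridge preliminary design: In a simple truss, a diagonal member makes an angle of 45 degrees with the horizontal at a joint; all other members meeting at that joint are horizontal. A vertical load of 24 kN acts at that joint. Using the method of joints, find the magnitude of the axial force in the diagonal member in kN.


At the joint, only the diagonal has a vertical component, so vertical equilibrium gives:
F * sin(45) = 24
F = 24 / sin(45)
= 24 / 0.707107
= 33.94 kN

33.94 kN


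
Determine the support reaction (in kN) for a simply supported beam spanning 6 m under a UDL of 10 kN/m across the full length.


Total load = w * L = 10 * 6 = 60 kN
By symmetry, each reaction R = total / 2 = 60 / 2 = 30.0 kN

30.0 kN


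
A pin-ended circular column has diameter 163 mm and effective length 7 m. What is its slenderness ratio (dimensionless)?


Radius of gyration r = d / 4 = 163 / 4 = 40.75 mm
L_eff = 7000.0 mm
Slenderness ratio = L / r = 7000.0 / 40.75 = 171.78 (dimensionless)

171.78 (dimensionless)


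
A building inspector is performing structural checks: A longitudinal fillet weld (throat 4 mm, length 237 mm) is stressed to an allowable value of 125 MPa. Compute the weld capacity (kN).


Strength = throat * length * allowable stress
= 4 * 237 * 125 N
= 118500 N
= 118.5 kN

118.5 kN


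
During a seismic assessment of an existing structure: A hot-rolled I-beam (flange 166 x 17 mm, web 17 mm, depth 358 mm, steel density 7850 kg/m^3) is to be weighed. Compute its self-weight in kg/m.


A_flanges = 2 * 166 * 17 = 5644 mm^2
A_web = (358 - 2 * 17) * 17 = 5508 mm^2
A_total = 5644 + 5508 = 11152 mm^2 = 0.011152 m^2
Weight = rho * A = 7850 * 0.011152 = 87.5432 kg/m

87.5432 kg/m


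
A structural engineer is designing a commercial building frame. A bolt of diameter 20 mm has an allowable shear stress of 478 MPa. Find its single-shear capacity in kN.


A = pi * d^2 / 4 = pi * 20^2 / 4 = 314.1593 mm^2
V = f_v * A / 1000 = 478 * 314.1593 / 1000
= 150.1681 kN

150.1681 kN


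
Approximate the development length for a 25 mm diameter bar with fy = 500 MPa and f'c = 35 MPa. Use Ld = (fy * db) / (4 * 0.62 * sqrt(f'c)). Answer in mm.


Ld = (fy * db) / (4 * 0.62 * sqrt(f'c))
= (500 * 25) / (4 * 0.62 * sqrt(35))
= 12500 / 14.6719
= 851.97 mm

851.97 mm


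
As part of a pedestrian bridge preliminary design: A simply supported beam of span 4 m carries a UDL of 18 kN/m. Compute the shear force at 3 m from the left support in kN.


R_A = w * L / 2 = 18 * 4 / 2 = 36.0 kN
V(x) = R_A - w * x = 36.0 - 18 * 3
= -18.0 kN

-18.0 kN


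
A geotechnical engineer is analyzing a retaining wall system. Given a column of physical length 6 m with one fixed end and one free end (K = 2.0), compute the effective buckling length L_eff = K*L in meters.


L_eff = K * L
= 2.0 * 6
= 12.0 m

12.0 m


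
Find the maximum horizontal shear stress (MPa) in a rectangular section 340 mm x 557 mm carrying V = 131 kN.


A = b * h = 340 * 557 = 189380 mm^2
V = 131 kN = 131000.0 N
tau_max = 1.5 * V / A = 1.5 * 131000.0 / 189380
= 1.0376 MPa

1.0376 MPa


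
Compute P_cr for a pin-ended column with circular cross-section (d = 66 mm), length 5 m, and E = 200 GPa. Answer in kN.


I = pi * d^4 / 64 = 931420.18 mm^4
L = 5000.0 mm
P_cr = pi^2 * E * I / L^2
= 9.8696 * 200000.0 * 931420.18 / 5000.0^2
= 73541.99 N = 73.542 kN

73.542 kN


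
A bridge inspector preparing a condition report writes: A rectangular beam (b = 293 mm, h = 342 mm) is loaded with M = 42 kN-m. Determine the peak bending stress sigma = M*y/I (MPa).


I = b * h^3 / 12 = 293 * 342^3 / 12 = 976707882.0 mm^4
y = h / 2 = 342 / 2 = 171.0 mm
M = 42 kN-m = 42000000.0 N-mm
sigma = M * y / I = 42000000.0 * 171.0 / 976707882.0
= 7.35 MPa

7.35 MPa


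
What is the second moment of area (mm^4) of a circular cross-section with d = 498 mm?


r = d / 2 = 498 / 2 = 249.0 mm
I = pi * r^4 / 4 = pi * 249.0^4 / 4
= 3019167930.26 mm^4

3019167930.26 mm^4


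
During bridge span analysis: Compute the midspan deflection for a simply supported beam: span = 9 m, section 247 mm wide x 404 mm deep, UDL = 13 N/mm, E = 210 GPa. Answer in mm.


I = 247 * 404^3 / 12 = 1357249850.67 mm^4
L = 9000.0 mm, w = 13 N/mm, E = 210000.0 MPa
delta = 5 * w * L^4 / (384 * E * I)
= 5 * 13 * 9000.0^4 / (384 * 210000.0 * 1357249850.67)
= 3.8965 mm

3.8965 mm


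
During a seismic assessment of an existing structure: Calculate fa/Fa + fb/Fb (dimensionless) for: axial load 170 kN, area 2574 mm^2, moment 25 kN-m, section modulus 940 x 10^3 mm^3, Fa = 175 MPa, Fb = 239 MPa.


f_a = P / A = 170000.0 / 2574 = 66.0451 MPa
f_b = M / S = 25000000.0 / 940000.0 = 26.5957 MPa
Ratio = f_a / Fa + f_b / Fb
= 66.0451 / 175 + 26.5957 / 239
= 0.4887 (dimensionless)

0.4887 (dimensionless)


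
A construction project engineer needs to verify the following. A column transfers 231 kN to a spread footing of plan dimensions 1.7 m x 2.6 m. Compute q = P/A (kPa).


A = 1.7 * 2.6 = 4.42 m^2
q = P / A = 231 / 4.42
= 52.2624 kPa

52.2624 kPa


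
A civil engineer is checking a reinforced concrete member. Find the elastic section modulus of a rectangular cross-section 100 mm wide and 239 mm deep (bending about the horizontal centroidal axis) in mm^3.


S = b * h^2 / 6
= 100 * 239^2 / 6
= 100 * 57121 / 6
= 952016.67 mm^3

952016.67 mm^3


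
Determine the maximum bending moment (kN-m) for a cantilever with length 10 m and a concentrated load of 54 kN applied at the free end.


For a cantilever with a point load at the free end:
M_max = P * L = 54 * 10 = 540 kN-m

540 kN-m


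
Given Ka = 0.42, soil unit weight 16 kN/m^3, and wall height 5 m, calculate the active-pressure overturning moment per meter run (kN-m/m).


Pa = 0.5 * Ka * gamma * H^2
= 0.5 * 0.42 * 16 * 5^2
= 84.0 kN/m
Arm = H / 3 = 5 / 3 = 1.6667 m
Mo = Pa * arm = Pa * H / 3 = 84.0 * 5 / 3 = 140.0 kN-m/m

140.0 kN-m/m


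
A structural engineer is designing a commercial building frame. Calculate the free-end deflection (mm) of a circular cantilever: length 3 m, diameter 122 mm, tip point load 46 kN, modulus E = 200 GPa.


I = pi * d^4 / 64 = pi * 122^4 / 64 = 10874498.09 mm^4
L = 3000.0 mm, P = 46000.0 N, E = 200000.0 MPa
delta = P * L^3 / (3 * E * I)
= 46000.0 * 3000.0^3 / (3 * 200000.0 * 10874498.09)
= 190.3536 mm

190.3536 mm


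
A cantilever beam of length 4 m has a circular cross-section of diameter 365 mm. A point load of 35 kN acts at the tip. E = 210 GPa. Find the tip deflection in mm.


I = pi * d^4 / 64 = pi * 365^4 / 64 = 871247122.07 mm^4
L = 4000.0 mm, P = 35000.0 N, E = 210000.0 MPa
delta = P * L^3 / (3 * E * I)
= 35000.0 * 4000.0^3 / (3 * 210000.0 * 871247122.07)
= 4.081 mm

4.081 mm


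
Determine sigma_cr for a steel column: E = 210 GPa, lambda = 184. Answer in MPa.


sigma_cr = pi^2 * E / lambda^2
= 9.8696 * 210000.0 / 184^2
= 9.8696 * 210000.0 / 33856
= 61.2186 MPa

61.2186 MPa


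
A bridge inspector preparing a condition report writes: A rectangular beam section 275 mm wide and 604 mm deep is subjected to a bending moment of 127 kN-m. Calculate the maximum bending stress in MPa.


I = b * h^3 / 12 = 275 * 604^3 / 12 = 5049661466.67 mm^4
y = h / 2 = 604 / 2 = 302.0 mm
M = 127 kN-m = 127000000.0 N-mm
sigma = M * y / I = 127000000.0 * 302.0 / 5049661466.67
= 7.6 MPa

7.6 MPa


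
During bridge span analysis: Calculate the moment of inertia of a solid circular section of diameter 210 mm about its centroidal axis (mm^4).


r = d / 2 = 210 / 2 = 105.0 mm
I = pi * r^4 / 4 = pi * 105.0^4 / 4
= 95465637.63 mm^4

95465637.63 mm^4


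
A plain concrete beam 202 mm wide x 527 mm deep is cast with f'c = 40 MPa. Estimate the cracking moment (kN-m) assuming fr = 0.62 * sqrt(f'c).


fr = 0.62 * sqrt(40) = 0.62 * 6.3246 = 3.9212 MPa
I = 202 * 527^3 / 12 = 2463780247.17 mm^4
y_t = 263.5 mm
M_cr = fr * I / y_t = 3.9212 * 2463780247.17 / 263.5 N-mm
= 36.6643 kN-m

36.6643 kN-m


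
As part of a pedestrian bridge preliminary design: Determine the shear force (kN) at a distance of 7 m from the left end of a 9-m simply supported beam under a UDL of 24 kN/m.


R_A = w * L / 2 = 24 * 9 / 2 = 108.0 kN
V(x) = R_A - w * x = 108.0 - 24 * 7
= -60.0 kN

-60.0 kN


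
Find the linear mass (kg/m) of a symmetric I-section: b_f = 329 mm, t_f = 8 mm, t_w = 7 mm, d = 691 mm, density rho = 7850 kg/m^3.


A_flanges = 2 * 329 * 8 = 5264 mm^2
A_web = (691 - 2 * 8) * 7 = 4725 mm^2
A_total = 5264 + 4725 = 9989 mm^2 = 0.009989 m^2
Weight = rho * A = 7850 * 0.009989 = 78.4137 kg/m

78.4137 kg/m


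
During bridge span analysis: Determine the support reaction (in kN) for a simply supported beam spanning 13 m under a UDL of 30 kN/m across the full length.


Total load = w * L = 30 * 13 = 390 kN
By symmetry, each reaction R = total / 2 = 390 / 2 = 195.0 kN

195.0 kN


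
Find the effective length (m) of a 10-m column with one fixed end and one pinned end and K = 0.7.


L_eff = K * L
= 0.7 * 10
= 7.0 m

7.0 m


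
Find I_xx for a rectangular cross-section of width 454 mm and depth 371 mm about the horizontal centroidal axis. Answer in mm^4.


I = b * h^3 / 12
= 454 * 371^3 / 12
= 454 * 51064811 / 12
= 1931952016.17 mm^4

1931952016.17 mm^4


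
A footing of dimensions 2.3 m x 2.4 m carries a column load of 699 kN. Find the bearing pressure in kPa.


A = 2.3 * 2.4 = 5.52 m^2
q = P / A = 699 / 5.52
= 126.6304 kPa

126.6304 kPa


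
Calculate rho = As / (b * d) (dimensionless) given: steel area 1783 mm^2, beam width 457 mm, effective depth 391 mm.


rho = As / (b * d)
= 1783 / (457 * 391)
= 1783 / 178687
= 0.009978 (dimensionless)

0.009978 (dimensionless)


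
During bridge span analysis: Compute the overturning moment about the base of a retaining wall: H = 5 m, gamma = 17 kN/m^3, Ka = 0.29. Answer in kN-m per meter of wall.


Pa = 0.5 * Ka * gamma * H^2
= 0.5 * 0.29 * 17 * 5^2
= 61.625 kN/m
Arm = H / 3 = 5 / 3 = 1.6667 m
Mo = Pa * arm = Pa * H / 3 = 61.625 * 5 / 3 = 102.7083 kN-m/m

102.7083 kN-m/m


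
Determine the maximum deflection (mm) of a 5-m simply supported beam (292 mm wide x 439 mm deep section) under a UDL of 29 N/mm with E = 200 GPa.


I = 292 * 439^3 / 12 = 2058709962.33 mm^4
L = 5000.0 mm, w = 29 N/mm, E = 200000.0 MPa
delta = 5 * w * L^4 / (384 * E * I)
= 5 * 29 * 5000.0^4 / (384 * 200000.0 * 2058709962.33)
= 0.5732 mm

0.5732 mm


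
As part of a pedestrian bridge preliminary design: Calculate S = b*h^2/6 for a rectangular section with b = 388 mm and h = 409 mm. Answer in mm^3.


S = b * h^2 / 6
= 388 * 409^2 / 6
= 388 * 167281 / 6
= 10817504.67 mm^3

10817504.67 mm^3


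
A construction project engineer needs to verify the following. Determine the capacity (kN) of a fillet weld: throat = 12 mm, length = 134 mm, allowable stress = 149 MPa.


Strength = throat * length * allowable stress
= 12 * 134 * 149 N
= 239592 N
= 239.59 kN

239.59 kN


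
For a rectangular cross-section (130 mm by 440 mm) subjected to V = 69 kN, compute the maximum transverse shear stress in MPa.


A = b * h = 130 * 440 = 57200 mm^2
V = 69 kN = 69000.0 N
tau_max = 1.5 * V / A = 1.5 * 69000.0 / 57200
= 1.8094 MPa

1.8094 MPa


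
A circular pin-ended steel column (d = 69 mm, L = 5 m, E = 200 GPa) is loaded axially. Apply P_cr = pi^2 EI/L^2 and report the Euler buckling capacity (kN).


I = pi * d^4 / 64 = 1112669.7 mm^4
L = 5000.0 mm
P_cr = pi^2 * E * I / L^2
= 9.8696 * 200000.0 * 1112669.7 / 5000.0^2
= 87852.88 N = 87.8529 kN

87.8529 kN


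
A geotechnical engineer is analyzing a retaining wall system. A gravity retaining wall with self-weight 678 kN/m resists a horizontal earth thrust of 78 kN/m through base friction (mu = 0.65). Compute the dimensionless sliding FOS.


Resisting force = mu * W = 0.65 * 678 = 440.7 kN/m
FOS = Resisting / Driving = 440.7 / 78
= 5.65 (dimensionless)

5.65 (dimensionless)


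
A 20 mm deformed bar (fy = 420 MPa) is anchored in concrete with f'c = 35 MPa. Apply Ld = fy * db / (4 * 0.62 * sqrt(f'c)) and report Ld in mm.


Ld = (fy * db) / (4 * 0.62 * sqrt(f'c))
= (420 * 20) / (4 * 0.62 * sqrt(35))
= 8400 / 14.6719
= 572.52 mm

572.52 mm


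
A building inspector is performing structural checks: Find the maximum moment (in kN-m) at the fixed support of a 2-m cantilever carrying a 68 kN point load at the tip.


For a cantilever with a point load at the free end:
M_max = P * L = 68 * 2 = 136 kN-m

136 kN-m


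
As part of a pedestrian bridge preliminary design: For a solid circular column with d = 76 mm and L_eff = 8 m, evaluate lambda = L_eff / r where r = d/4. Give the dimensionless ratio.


Radius of gyration r = d / 4 = 76 / 4 = 19.0 mm
L_eff = 8000.0 mm
Slenderness ratio = L / r = 8000.0 / 19.0 = 421.05 (dimensionless)

421.05 (dimensionless)


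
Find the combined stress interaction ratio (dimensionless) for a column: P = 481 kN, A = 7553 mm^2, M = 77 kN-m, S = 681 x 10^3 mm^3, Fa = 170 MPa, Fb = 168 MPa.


f_a = P / A = 481000.0 / 7553 = 63.6833 MPa
f_b = M / S = 77000000.0 / 681000.0 = 113.069 MPa
Ratio = f_a / Fa + f_b / Fb
= 63.6833 / 170 + 113.069 / 168
= 1.0476 (dimensionless)

1.0476 (dimensionless)


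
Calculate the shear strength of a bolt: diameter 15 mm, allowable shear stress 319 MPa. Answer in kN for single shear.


A = pi * d^2 / 4 = pi * 15^2 / 4 = 176.7146 mm^2
V = f_v * A / 1000 = 319 * 176.7146 / 1000
= 56.372 kN

56.372 kN


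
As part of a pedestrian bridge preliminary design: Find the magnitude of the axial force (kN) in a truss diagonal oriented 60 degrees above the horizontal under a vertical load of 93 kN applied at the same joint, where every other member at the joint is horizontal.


At the joint, only the diagonal has a vertical component, so vertical equilibrium gives:
F * sin(60) = 93
F = 93 / sin(60)
= 93 / 0.866025
= 107.39 kN

107.39 kN


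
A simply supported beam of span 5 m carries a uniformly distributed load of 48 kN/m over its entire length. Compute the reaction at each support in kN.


Total load = w * L = 48 * 5 = 240 kN
By symmetry, each reaction R = total / 2 = 240 / 2 = 120.0 kN

120.0 kN


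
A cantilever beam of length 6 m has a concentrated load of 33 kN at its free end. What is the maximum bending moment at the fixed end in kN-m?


For a cantilever with a point load at the free end:
M_max = P * L = 33 * 6 = 198 kN-m

198 kN-m


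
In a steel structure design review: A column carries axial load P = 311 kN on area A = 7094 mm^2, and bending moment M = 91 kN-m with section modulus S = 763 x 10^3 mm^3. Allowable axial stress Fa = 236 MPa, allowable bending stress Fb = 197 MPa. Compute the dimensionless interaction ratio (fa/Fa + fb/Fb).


f_a = P / A = 311000.0 / 7094 = 43.8399 MPa
f_b = M / S = 91000000.0 / 763000.0 = 119.2661 MPa
Ratio = f_a / Fa + f_b / Fb
= 43.8399 / 236 + 119.2661 / 197
= 0.7912 (dimensionless)

0.7912 (dimensionless)


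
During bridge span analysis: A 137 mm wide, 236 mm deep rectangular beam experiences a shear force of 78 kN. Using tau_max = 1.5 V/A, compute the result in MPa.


A = b * h = 137 * 236 = 32332 mm^2
V = 78 kN = 78000.0 N
tau_max = 1.5 * V / A = 1.5 * 78000.0 / 32332
= 3.6187 MPa

3.6187 MPa
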